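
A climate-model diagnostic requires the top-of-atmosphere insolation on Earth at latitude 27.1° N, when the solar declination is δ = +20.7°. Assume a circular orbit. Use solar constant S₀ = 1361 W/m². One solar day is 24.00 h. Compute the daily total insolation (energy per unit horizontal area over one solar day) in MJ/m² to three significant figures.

cos H₀ = −tan(+27.1°) tan(+20.700°) = -0.1934, H₀ = 1.7654 rad.
Bracket: H₀ sin φ sin δ + cos φ cos δ sin H₀ = 1.7654×0.45554×0.35347 + 0.89021×0.93544×0.98113 = 0.284264 + 0.817024 = 1.101288.
Q̄ = (S₀/π) × [bracket] = (1361/π) × 1.101288 = 477.10 W/m².
Daily total = Q̄ × 24.00 h × 3600 s/h = 477.10 × 24.00 × 3600 / 10⁶ = 41.22 MJ/m².

41.2 MJ/m²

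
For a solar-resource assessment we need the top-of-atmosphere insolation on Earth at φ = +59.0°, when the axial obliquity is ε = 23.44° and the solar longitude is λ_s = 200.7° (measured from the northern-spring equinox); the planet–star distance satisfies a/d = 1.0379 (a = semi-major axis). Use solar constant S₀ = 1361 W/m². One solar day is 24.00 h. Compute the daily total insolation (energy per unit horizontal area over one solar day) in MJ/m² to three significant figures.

Solar declination: sin δ = sin ε · sin λ_s = sin 23.44° × sin 200.7° = -0.14061, so δ = -8.083°.
cos H₀ = −tan(+59.0°) tan(-8.083°) = 0.2364, H₀ = 1.3322 rad.
Bracket: H₀ sin φ sin δ + cos φ cos δ sin H₀ = 1.3322×0.85717×-0.14061 + 0.51504×0.99007×0.97167 = -0.160566 + 0.495479 = 0.334913.
Inverse-square distance factor (a/d)² = 1.0379² = 1.077236.
Q̄ = (S₀/π) × 1.077236 × [bracket] = (1361/π) × 1.077236 × 0.334913 = 156.30 W/m².
Daily total = Q̄ × 24.00 h × 3600 s/h = 156.30 × 24.00 × 3600 / 10⁶ = 13.50 MJ/m².

13.5 MJ/m²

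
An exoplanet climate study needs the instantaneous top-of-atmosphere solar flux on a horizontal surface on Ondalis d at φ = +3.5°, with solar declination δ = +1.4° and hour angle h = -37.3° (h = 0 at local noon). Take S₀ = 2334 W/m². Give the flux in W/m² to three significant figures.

1.86e+03 W/m²

cos θ_z = sin φ sin δ + cos φ cos δ cos h = 0.001492 + 0.793753 = 0.795245.
Flux = S₀ · cos θ_z = 2334 × 0.795245 = 1856 W/m².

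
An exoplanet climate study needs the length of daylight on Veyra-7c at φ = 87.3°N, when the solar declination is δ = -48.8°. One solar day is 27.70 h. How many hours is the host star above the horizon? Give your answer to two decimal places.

cos H₀ = −tan φ · tan δ = 24.2222 ≥ 1, so the host star never rises (polar night) and H₀ = 0.
Daylight = 2H₀/(2π) × 27.70 h = (0.0000/π) × 27.70 = 0.00 h.

0.00 h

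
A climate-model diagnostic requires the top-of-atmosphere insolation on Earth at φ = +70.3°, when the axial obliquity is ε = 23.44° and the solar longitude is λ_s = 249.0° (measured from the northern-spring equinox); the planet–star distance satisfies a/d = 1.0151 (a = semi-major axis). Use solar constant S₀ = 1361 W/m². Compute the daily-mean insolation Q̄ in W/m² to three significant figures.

Solar declination: sin δ = sin ε · sin λ_s = sin 23.44° × sin 249.0° = -0.37137, so δ = -21.800°.
cos H₀ = −tan(+70.3°) tan(-21.800°) = 1.1171 ≥ 1 ⇒ polar night, H₀ = 0 and Q̄ = 0.
Inverse-square distance factor (a/d)² = 1.0151² = 1.030428.

Q̄ ≈ 0.00 W/m²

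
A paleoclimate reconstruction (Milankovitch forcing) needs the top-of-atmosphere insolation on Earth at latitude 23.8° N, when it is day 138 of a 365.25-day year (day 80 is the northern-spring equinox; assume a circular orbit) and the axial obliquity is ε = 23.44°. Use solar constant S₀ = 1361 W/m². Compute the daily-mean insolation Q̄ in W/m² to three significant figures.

Solar longitude: λ_s = 360° × (138 − 80)/365.25 = 57.166°.
sin δ = sin 23.44° × sin 57.166° = 0.33424, so δ = +19.526°.
cos H₀ = −tan(+23.8°) tan(+19.526°) = -0.1564, H₀ = 1.7279 rad.
Bracket: H₀ sin φ sin δ + cos φ cos δ sin H₀ = 1.7279×0.40355×0.33424 + 0.91496×0.94249×0.98769 = 0.233064 + 0.851725 = 1.084789.
Q̄ = (S₀/π) × [bracket] = (1361/π) × 1.084789 = 470.0 W/m².

Q̄ ≈ 470 W/m²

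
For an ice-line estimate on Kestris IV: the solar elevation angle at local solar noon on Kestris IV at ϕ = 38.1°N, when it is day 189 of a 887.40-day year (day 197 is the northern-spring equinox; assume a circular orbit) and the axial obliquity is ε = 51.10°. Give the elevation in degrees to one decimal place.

49.4°

Solar longitude: L_s = 360° × (189 − 197)/887.40 = -3.245°, i.e. -3.245° + 360° = 356.755°.
sin δ = sin 51.10° × sin 356.755° = -0.04406, so δ = -2.525°.
At local noon the hour angle is zero, so the zenith angle equals |ϕ − δ| = |+38.1° − (-2.525°)| = 40.625°.
Elevation = 90° − 40.625° = 49.4°.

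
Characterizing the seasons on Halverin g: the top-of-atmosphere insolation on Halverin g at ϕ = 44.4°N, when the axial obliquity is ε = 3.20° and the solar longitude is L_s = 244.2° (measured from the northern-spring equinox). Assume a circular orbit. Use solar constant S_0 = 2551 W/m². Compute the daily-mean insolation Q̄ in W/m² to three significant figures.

Q̄ ≈ 535 W/m²

Solar declination: sin δ = sin ε · sin L_s = sin 3.20° × sin 244.2° = -0.05026, so δ = -2.881°.
cos h₀ = −tan(+44.4°) tan(-2.881°) = 0.0493, h₀ = 1.5215 rad.
Bracket: h₀ sin ϕ sin δ + cos ϕ cos δ sin h₀ = 1.5215×0.69966×-0.05026 + 0.71447×0.99874×0.99879 = -0.053503 + 0.712706 = 0.659203.
Q̄ = (S_0/π) × [bracket] = (2551/π) × 0.659203 = 535.3 W/m².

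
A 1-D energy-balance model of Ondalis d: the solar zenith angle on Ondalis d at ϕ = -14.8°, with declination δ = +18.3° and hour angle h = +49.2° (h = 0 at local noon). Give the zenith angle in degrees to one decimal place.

θ_z = 58.7°

cos θ_z = sin ϕ sin δ + cos ϕ cos δ cos h = -0.080208 + 0.599792 = 0.519584.
θ_z = arccos(0.519584) = 58.7°.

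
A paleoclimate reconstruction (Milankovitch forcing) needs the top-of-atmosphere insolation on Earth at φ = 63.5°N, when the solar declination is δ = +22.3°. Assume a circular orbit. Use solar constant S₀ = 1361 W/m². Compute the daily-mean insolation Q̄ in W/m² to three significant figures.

Q̄ ≈ 475 W/m²

cos H₀ = −tan(+63.5°) tan(+22.300°) = -0.8226, H₀ = 2.5368 rad.
Bracket: H₀ sin φ sin δ + cos φ cos δ sin H₀ = 2.5368×0.89493×0.37946 + 0.44620×0.92521×0.56863 = 0.861472 + 0.234747 = 1.096219.
Q̄ = (S₀/π) × [bracket] = (1361/π) × 1.096219 = 474.9 W/m².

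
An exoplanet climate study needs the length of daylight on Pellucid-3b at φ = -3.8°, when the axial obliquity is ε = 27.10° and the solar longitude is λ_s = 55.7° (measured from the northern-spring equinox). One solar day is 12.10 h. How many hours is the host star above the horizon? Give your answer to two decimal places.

Solar declination: sin δ = sin ε · sin λ_s = sin 27.10° × sin 55.7° = 0.37632, so δ = +22.106°.
cos H₀ = −tan φ · tan δ = −tan(-3.8°) × tan(+22.106°) = 0.0270, so H₀ = 1.5438 rad = 88.45°.
Daylight = 2H₀/(2π) × 12.10 h = (1.5438/π) × 12.10 = 5.95 h.

5.95 h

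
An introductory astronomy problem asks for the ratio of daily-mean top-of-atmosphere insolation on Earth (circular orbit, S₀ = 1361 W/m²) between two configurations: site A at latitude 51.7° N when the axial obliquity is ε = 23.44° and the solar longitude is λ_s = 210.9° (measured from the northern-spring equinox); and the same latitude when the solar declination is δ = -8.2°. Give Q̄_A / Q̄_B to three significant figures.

Q̄_A / Q̄_B ≈ 0.840

— Configuration A (φ=+51.7°):
Solar declination: sin δ = sin ε · sin λ_s = sin 23.44° × sin 210.9° = -0.20428, so δ = -11.787°.
cos H₀ = −tan(+51.7°) tan(-11.787°) = 0.2642, H₀ = 1.3034 rad.
Bracket: H₀ sin φ sin δ + cos φ cos δ sin H₀ = 1.3034×0.78478×-0.20428 + 0.61978×0.97891×0.96446 = -0.208954 + 0.585146 = 0.376192.
Q̄ = (S₀/π) × [bracket] = (1361/π) × 0.376192 = 162.97 W/m².
— Configuration B (φ=+51.7°):
cos H₀ = −tan(+51.7°) tan(-8.200°) = 0.1825, H₀ = 1.3873 rad.
Bracket: H₀ sin φ sin δ + cos φ cos δ sin H₀ = 1.3873×0.78478×-0.14263 + 0.61978×0.98978×0.98321 = -0.155285 + 0.603146 = 0.447861.
Q̄ = (S₀/π) × [bracket] = (1361/π) × 0.447861 = 194.02 W/m².
Ratio Q̄_A / Q̄_B = 162.97 / 194.02 = 0.8400.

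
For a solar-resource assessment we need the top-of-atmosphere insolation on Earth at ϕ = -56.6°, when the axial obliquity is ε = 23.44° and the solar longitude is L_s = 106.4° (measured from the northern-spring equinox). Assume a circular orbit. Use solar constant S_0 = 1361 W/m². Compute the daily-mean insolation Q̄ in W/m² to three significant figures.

Q̄ ≈ 48.5 W/m²

Solar declination: sin δ = sin ε · sin L_s = sin 23.44° × sin 106.4° = 0.38160, so δ = +22.433°.
cos h₀ = −tan(-56.6°) tan(+22.433°) = 0.6261, h₀ = 0.8942 rad.
Bracket: h₀ sin ϕ sin δ + cos ϕ cos δ sin h₀ = 0.8942×-0.83485×0.38160 + 0.55048×0.92433×0.77973 = -0.284873 + 0.396746 = 0.111873.
Q̄ = (S_0/π) × [bracket] = (1361/π) × 0.111873 = 48.47 W/m².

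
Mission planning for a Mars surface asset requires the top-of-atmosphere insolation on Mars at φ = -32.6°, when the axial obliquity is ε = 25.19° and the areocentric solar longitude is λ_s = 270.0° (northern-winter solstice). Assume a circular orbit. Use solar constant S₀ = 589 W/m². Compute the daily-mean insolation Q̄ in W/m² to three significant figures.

Q̄ ≈ 217 W/m²

sin δ = sin 25.19° × sin 270.0° = -0.42562, so δ = -25.190°.
cos H₀ = −tan(-32.6°) tan(-25.190°) = -0.3008, H₀ = 1.8763 rad.
Bracket: H₀ sin φ sin δ + cos φ cos δ sin H₀ = 1.8763×-0.53877×-0.42562 + 0.84245×0.90490×0.95369 = 0.430257 + 0.727029 = 1.157286.
Q̄ = (S₀/π) × [bracket] = (589/π) × 1.157286 = 217.0 W/m².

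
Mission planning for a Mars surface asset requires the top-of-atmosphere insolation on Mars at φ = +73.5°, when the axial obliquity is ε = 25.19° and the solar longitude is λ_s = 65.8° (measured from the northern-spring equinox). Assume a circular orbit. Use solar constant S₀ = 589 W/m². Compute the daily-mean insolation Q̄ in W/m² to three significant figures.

Solar declination: sin δ = sin ε · sin λ_s = sin 25.19° × sin 65.8° = 0.38822, so δ = +22.844°.
cos H₀ = −tan(+73.5°) tan(+22.844°) = -1.4221 ≤ −1 ⇒ polar day, H₀ = π.
Bracket: H₀ sin φ sin δ + cos φ cos δ sin H₀ = 3.1416×0.95882×0.38822 + 0.28402×0.92157×0.00000 = 1.169408 + 0.000000 = 1.169408.
Q̄ = (S₀/π) × [bracket] = (589/π) × 1.169408 = 219.2 W/m².

Q̄ ≈ 219 W/m²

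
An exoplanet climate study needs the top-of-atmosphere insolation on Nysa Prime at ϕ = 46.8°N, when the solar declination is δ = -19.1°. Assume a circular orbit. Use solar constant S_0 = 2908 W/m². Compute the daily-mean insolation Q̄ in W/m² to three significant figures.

cos h₀ = −tan(+46.8°) tan(-19.100°) = 0.3688, h₀ = 1.1931 rad.
Bracket: h₀ sin ϕ sin δ + cos ϕ cos δ sin h₀ = 1.1931×0.72897×-0.32722 + 0.68455×0.94495×0.92953 = -0.284594 + 0.601281 = 0.316687.
Q̄ = (S_0/π) × [bracket] = (2908/π) × 0.316687 = 293.1 W/m².

Q̄ ≈ 293 W/m²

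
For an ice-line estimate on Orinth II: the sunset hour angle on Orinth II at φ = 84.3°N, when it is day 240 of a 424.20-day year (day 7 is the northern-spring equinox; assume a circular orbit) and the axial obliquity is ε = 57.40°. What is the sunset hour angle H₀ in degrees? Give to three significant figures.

Solar longitude: λ_s = 360° × (240 − 7)/424.20 = 197.737°.
sin δ = sin 57.40° × sin 197.737° = -0.25665, so δ = -14.871°.
cos H₀ = −tan φ · tan δ = 2.6604 ≥ 1, so the host star never rises (polar night) and H₀ = 0.

H₀ = 0.00°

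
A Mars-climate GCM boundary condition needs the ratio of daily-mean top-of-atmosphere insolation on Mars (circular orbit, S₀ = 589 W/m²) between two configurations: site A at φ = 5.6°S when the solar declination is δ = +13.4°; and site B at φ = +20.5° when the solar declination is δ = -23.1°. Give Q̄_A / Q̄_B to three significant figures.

Q̄_A / Q̄_B ≈ 1.42

— Configuration A (φ=-5.6°):
cos H₀ = −tan(-5.6°) tan(+13.400°) = 0.0234, H₀ = 1.5474 rad.
Bracket: H₀ sin φ sin δ + cos φ cos δ sin H₀ = 1.5474×-0.09758×0.23175 + 0.99523×0.97278×0.99973 = -0.034993 + 0.967878 = 0.932885.
Q̄ = (S₀/π) × [bracket] = (589/π) × 0.932885 = 174.90 W/m².
— Configuration B (φ=+20.5°):
cos H₀ = −tan(+20.5°) tan(-23.100°) = 0.1595, H₀ = 1.4106 rad.
Bracket: H₀ sin φ sin δ + cos φ cos δ sin H₀ = 1.4106×0.35021×-0.39234 + 0.93667×0.91982×0.98720 = -0.193818 + 0.850540 = 0.656722.
Q̄ = (S₀/π) × [bracket] = (589/π) × 0.656722 = 123.13 W/m².
Ratio Q̄_A / Q̄_B = 174.90 / 123.13 = 1.420.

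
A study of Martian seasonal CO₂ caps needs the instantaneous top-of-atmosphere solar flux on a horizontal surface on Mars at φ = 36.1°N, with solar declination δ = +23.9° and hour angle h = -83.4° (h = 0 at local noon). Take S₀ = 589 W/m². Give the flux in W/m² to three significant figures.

191 W/m²

cos θ_z = sin φ sin δ + cos φ cos δ cos h = 0.238708 + 0.084905 = 0.323613.
Flux = S₀ · cos θ_z = 589 × 0.323613 = 190.6 W/m².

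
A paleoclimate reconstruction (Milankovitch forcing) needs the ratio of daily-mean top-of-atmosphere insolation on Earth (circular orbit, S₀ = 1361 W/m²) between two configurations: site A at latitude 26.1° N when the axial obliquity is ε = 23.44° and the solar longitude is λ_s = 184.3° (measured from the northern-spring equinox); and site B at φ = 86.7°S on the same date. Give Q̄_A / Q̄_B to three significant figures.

Q̄_A / Q̄_B ≈ 7.82

— Configuration A (φ=+26.1°):
Solar declination: sin δ = sin ε · sin λ_s = sin 23.44° × sin 184.3° = -0.02983, so δ = -1.709°.
cos H₀ = −tan(+26.1°) tan(-1.709°) = 0.0146, H₀ = 1.5562 rad.
Bracket: H₀ sin φ sin δ + cos φ cos δ sin H₀ = 1.5562×0.43994×-0.02983 + 0.89803×0.99956×0.99989 = -0.020423 + 0.897536 = 0.877113.
Q̄ = (S₀/π) × [bracket] = (1361/π) × 0.877113 = 379.98 W/m².
— Configuration B (φ=-86.7°):
cos H₀ = −tan(-86.7°) tan(-1.709°) = -0.5175, H₀ = 2.1147 rad.
Bracket: H₀ sin φ sin δ + cos φ cos δ sin H₀ = 2.1147×-0.99834×-0.02983 + 0.05756×0.99956×0.85568 = 0.062977 + 0.049231 = 0.112208.
Q̄ = (S₀/π) × [bracket] = (1361/π) × 0.112208 = 48.611 W/m².
Ratio Q̄_A / Q̄_B = 379.98 / 48.611 = 7.817.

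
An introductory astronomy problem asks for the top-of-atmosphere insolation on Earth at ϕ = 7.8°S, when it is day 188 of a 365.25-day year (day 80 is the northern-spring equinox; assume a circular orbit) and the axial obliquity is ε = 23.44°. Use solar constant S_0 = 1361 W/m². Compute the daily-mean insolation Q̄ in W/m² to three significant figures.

Q̄ ≈ 362 W/m²

Solar longitude: L_s = 360° × (188 − 80)/365.25 = 106.448°.
sin δ = sin 23.44° × sin 106.448° = 0.38151, so δ = +22.427°.
cos h₀ = −tan(-7.8°) tan(+22.427°) = 0.0565, h₀ = 1.5142 rad.
Bracket: h₀ sin ϕ sin δ + cos ϕ cos δ sin h₀ = 1.5142×-0.13572×0.38151 + 0.99075×0.92436×0.99840 = -0.078403 + 0.914344 = 0.835941.
Q̄ = (S_0/π) × [bracket] = (1361/π) × 0.835941 = 362.1 W/m².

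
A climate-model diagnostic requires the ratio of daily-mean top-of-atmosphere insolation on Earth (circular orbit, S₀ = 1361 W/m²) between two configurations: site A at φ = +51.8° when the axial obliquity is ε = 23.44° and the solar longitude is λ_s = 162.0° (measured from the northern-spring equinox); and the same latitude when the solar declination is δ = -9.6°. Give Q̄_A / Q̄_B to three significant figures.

— Configuration A (φ=+51.8°):
Solar declination: sin δ = sin ε · sin λ_s = sin 23.44° × sin 162.0° = 0.12292, so δ = +7.061°.
cos H₀ = −tan(+51.8°) tan(+7.061°) = -0.1574, H₀ = 1.7289 rad.
Bracket: H₀ sin φ sin δ + cos φ cos δ sin H₀ = 1.7289×0.78586×0.12292 + 0.61841×0.99242×0.98753 = 0.167008 + 0.606069 = 0.773077.
Q̄ = (S₀/π) × [bracket] = (1361/π) × 0.773077 = 334.91 W/m².
— Configuration B (φ=+51.8°):
cos H₀ = −tan(+51.8°) tan(-9.600°) = 0.2149, H₀ = 1.3542 rad.
Bracket: H₀ sin φ sin δ + cos φ cos δ sin H₀ = 1.3542×0.78586×-0.16677 + 0.61841×0.98600×0.97663 = -0.177479 + 0.595502 = 0.418023.
Q̄ = (S₀/π) × [bracket] = (1361/π) × 0.418023 = 181.10 W/m².
Ratio Q̄_A / Q̄_B = 334.91 / 181.10 = 1.849.

Q̄_A / Q̄_B ≈ 1.85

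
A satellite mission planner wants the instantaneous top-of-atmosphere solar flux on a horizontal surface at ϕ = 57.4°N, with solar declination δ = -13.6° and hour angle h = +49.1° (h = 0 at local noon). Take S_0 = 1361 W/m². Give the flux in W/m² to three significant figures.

cos θ_z = sin ϕ sin δ + cos ϕ cos δ cos h = -0.198096 + 0.342864 = 0.144768.
Flux = S_0 · cos θ_z = 1361 × 0.144768 = 197.0 W/m².

197 W/m²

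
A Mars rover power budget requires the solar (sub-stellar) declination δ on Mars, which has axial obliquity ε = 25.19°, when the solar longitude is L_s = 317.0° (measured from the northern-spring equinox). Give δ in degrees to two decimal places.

δ = -16.87°

sin δ = sin ε · sin L_s = sin 25.19° × sin 317.0° = -0.290273.
δ = arcsin(-0.290273) = -16.87°.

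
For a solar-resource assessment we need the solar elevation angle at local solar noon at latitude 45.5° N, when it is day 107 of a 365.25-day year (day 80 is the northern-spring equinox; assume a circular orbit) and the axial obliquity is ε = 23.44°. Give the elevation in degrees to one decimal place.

54.8°

Solar longitude: λ_s = 360° × (107 − 80)/365.25 = 26.612°.
sin δ = sin 23.44° × sin 26.612° = 0.17819, so δ = +10.264°.
At local noon the hour angle is zero, so the zenith angle equals |φ − δ| = |+45.5° − (+10.264°)| = 35.236°.
Elevation = 90° − 35.236° = 54.8°.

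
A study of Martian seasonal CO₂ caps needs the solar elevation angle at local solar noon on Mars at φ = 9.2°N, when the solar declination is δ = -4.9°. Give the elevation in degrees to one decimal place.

75.9°

At local noon the hour angle is zero, so the zenith angle equals |φ − δ| = |+9.2° − (-4.900°)| = 14.100°.
Elevation = 90° − 14.100° = 75.9°.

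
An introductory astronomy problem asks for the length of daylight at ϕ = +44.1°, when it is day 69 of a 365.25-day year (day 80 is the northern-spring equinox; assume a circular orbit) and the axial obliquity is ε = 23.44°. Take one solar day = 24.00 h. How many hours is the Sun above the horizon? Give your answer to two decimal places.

Solar longitude: L_s = 360° × (69 − 80)/365.25 = -10.842°, i.e. -10.842° + 360° = 349.158°.
sin δ = sin 23.44° × sin 349.158° = -0.07482, so δ = -4.291°.
cos h₀ = −tan ϕ · tan δ = −tan(+44.1°) × tan(-4.291°) = 0.0727, so h₀ = 1.4980 rad = 85.83°.
Daylight = 2h₀/(2π) × 24.00 h = (1.4980/π) × 24.00 = 11.44 h.

11.44 h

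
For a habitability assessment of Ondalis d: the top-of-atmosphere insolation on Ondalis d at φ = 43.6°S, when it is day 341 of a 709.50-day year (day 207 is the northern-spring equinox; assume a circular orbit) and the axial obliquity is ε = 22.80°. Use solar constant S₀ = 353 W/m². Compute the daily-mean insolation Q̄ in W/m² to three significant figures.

Q̄ ≈ 37.4 W/m²

Solar longitude: λ_s = 360° × (341 − 207)/709.50 = 67.992°.
sin δ = sin 22.80° × sin 67.992° = 0.35928, so δ = +21.056°.
cos H₀ = −tan(-43.6°) tan(+21.056°) = 0.3666, H₀ = 1.1954 rad.
Bracket: H₀ sin φ sin δ + cos φ cos δ sin H₀ = 1.1954×-0.68962×0.35928 + 0.72417×0.93323×0.93037 = -0.296180 + 0.628760 = 0.332580.
Q̄ = (S₀/π) × [bracket] = (353/π) × 0.332580 = 37.37 W/m².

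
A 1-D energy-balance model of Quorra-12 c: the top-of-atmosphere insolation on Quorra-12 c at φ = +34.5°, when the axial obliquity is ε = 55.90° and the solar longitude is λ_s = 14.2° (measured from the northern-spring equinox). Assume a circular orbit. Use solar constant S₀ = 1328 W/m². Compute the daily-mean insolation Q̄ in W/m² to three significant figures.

Q̄ ≈ 421 W/m²

Solar declination: sin δ = sin ε · sin λ_s = sin 55.90° × sin 14.2° = 0.20313, so δ = +11.720°.
cos H₀ = −tan(+34.5°) tan(+11.720°) = -0.1426, H₀ = 1.7139 rad.
Bracket: H₀ sin φ sin δ + cos φ cos δ sin H₀ = 1.7139×0.56641×0.20313 + 0.82413×0.97915×0.98978 = 0.197193 + 0.798700 = 0.995893.
Q̄ = (S₀/π) × [bracket] = (1328/π) × 0.995893 = 421.0 W/m².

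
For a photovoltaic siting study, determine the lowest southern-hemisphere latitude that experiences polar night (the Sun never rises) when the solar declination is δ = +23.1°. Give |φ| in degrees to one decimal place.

Polar night requires cos H₀ = −tan φ tan δ ≥ 1, i.e. tan φ tan δ ≤ −1.
The boundary is |tan φ| · |tan δ| = 1, so |φ| = 90° − |δ| = 90° − 23.1° = 66.9° in the southern hemisphere.

|φ| = 66.9°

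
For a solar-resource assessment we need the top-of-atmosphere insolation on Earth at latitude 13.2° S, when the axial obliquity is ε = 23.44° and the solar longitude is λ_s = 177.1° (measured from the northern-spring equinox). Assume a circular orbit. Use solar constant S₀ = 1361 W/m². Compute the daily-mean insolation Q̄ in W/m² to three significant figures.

Solar declination: sin δ = sin ε · sin λ_s = sin 23.44° × sin 177.1° = 0.02013, so δ = +1.153°.
cos H₀ = −tan(-13.2°) tan(+1.153°) = 0.0047, H₀ = 1.5661 rad.
Bracket: H₀ sin φ sin δ + cos φ cos δ sin H₀ = 1.5661×-0.22835×0.02013 + 0.97358×0.99980×0.99999 = -0.007199 + 0.973376 = 0.966177.
Q̄ = (S₀/π) × [bracket] = (1361/π) × 0.966177 = 418.6 W/m².

Q̄ ≈ 419 W/m²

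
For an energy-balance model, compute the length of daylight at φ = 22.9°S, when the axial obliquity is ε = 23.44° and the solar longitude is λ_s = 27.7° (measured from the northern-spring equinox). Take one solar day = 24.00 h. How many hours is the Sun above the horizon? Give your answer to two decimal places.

Solar declination: sin δ = sin ε · sin λ_s = sin 23.44° × sin 27.7° = 0.18491, so δ = +10.656°.
cos H₀ = −tan φ · tan δ = −tan(-22.9°) × tan(+10.656°) = 0.0795, so H₀ = 1.4912 rad = 85.44°.
Daylight = 2H₀/(2π) × 24.00 h = (1.4912/π) × 24.00 = 11.39 h.

11.39 h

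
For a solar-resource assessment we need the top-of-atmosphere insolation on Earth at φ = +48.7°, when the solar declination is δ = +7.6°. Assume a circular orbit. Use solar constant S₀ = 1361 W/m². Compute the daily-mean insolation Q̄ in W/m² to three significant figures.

Q̄ ≈ 354 W/m²

cos H₀ = −tan(+48.7°) tan(+7.600°) = -0.1519, H₀ = 1.7233 rad.
Bracket: H₀ sin φ sin δ + cos φ cos δ sin H₀ = 1.7233×0.75126×0.13226 + 0.66000×0.99122×0.98840 = 0.171230 + 0.646616 = 0.817846.
Q̄ = (S₀/π) × [bracket] = (1361/π) × 0.817846 = 354.3 W/m².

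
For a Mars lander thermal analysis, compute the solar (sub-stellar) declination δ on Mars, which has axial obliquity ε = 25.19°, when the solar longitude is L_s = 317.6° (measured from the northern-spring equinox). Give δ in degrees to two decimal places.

sin δ = sin ε · sin L_s = sin 25.19° × sin 317.6° = -0.286998.
δ = arcsin(-0.286998) = -16.68°.

δ = -16.68°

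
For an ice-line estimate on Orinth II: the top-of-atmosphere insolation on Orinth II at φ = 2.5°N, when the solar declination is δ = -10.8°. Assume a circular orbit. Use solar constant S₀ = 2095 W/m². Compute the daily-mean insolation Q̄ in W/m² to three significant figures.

Q̄ ≈ 646 W/m²

cos H₀ = −tan(+2.5°) tan(-10.800°) = 0.0083, H₀ = 1.5625 rad.
Bracket: H₀ sin φ sin δ + cos φ cos δ sin H₀ = 1.5625×0.04362×-0.18738 + 0.99905×0.98229×0.99997 = -0.012771 + 0.981327 = 0.968556.
Q̄ = (S₀/π) × [bracket] = (2095/π) × 0.968556 = 645.9 W/m².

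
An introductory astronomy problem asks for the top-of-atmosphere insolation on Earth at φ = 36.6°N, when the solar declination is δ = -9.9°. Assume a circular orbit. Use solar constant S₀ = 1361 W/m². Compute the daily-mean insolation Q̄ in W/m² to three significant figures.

cos H₀ = −tan(+36.6°) tan(-9.900°) = 0.1296, H₀ = 1.4408 rad.
Bracket: H₀ sin φ sin δ + cos φ cos δ sin H₀ = 1.4408×0.59622×-0.17193 + 0.80282×0.98511×0.99156 = -0.147694 + 0.784191 = 0.636497.
Q̄ = (S₀/π) × [bracket] = (1361/π) × 0.636497 = 275.7 W/m².

Q̄ ≈ 276 W/m²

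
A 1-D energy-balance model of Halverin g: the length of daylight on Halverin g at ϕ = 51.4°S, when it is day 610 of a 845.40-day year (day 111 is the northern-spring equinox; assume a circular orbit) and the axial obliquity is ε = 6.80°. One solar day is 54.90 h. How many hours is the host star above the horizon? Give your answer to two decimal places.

28.85 h

Solar longitude: L_s = 360° × (610 − 111)/845.40 = 212.491°.
sin δ = sin 6.80° × sin 212.491° = -0.06360, so δ = -3.647°.
cos h₀ = −tan ϕ · tan δ = −tan(-51.4°) × tan(-3.647°) = -0.0798, so h₀ = 1.6507 rad = 94.58°.
Daylight = 2h₀/(2π) × 54.90 h = (1.6507/π) × 54.90 = 28.85 h.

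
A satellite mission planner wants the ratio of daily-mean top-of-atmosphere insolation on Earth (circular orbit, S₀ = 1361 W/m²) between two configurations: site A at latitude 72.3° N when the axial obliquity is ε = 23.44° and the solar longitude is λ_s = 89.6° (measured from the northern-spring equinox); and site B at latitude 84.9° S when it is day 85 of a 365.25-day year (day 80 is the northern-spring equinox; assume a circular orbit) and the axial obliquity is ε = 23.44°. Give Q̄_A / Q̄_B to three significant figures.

— Configuration A (φ=+72.3°):
Solar declination: sin δ = sin ε · sin λ_s = sin 23.44° × sin 89.6° = 0.39778, so δ = +23.439°.
cos H₀ = −tan(+72.3°) tan(+23.439°) = -1.3585 ≤ −1 ⇒ polar day, H₀ = π.
Bracket: H₀ sin φ sin δ + cos φ cos δ sin H₀ = 3.1416×0.95266×0.39778 + 0.30403×0.91748×0.00000 = 1.190506 + 0.000000 = 1.190506.
Q̄ = (S₀/π) × [bracket] = (1361/π) × 1.190506 = 515.75 W/m².
— Configuration B (φ=-84.9°):
Solar longitude: λ_s = 360° × (85 − 80)/365.25 = 4.928°.
sin δ = sin 23.44° × sin 4.928° = 0.03417, so δ = +1.958°.
cos H₀ = −tan(-84.9°) tan(+1.958°) = 0.3831, H₀ = 1.1776 rad.
Bracket: H₀ sin φ sin δ + cos φ cos δ sin H₀ = 1.1776×-0.99604×0.03417 + 0.08889×0.99942×0.92370 = -0.040079 + 0.082060 = 0.041981.
Q̄ = (S₀/π) × [bracket] = (1361/π) × 0.041981 = 18.187 W/m².
Ratio Q̄_A / Q̄_B = 515.75 / 18.187 = 28.36.

Q̄_A / Q̄_B ≈ 28.4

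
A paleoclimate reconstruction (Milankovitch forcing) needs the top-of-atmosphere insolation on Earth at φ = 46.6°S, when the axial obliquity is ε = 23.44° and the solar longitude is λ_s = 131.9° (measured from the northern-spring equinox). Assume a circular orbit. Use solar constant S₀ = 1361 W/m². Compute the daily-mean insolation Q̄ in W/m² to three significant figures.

Solar declination: sin δ = sin ε · sin λ_s = sin 23.44° × sin 131.9° = 0.29608, so δ = +17.222°.
cos H₀ = −tan(-46.6°) tan(+17.222°) = 0.3278, H₀ = 1.2368 rad.
Bracket: H₀ sin φ sin δ + cos φ cos δ sin H₀ = 1.2368×-0.72657×0.29608 + 0.68709×0.95516×0.94475 = -0.266064 + 0.620021 = 0.353957.
Q̄ = (S₀/π) × [bracket] = (1361/π) × 0.353957 = 153.3 W/m².

Q̄ ≈ 153 W/m²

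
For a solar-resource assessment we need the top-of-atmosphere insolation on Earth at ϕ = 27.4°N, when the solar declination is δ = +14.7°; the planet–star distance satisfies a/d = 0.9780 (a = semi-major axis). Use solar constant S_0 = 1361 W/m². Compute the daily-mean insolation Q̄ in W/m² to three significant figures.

Q̄ ≈ 435 W/m²

cos h₀ = −tan(+27.4°) tan(+14.700°) = -0.1360, h₀ = 1.7072 rad.
Bracket: h₀ sin ϕ sin δ + cos ϕ cos δ sin h₀ = 1.7072×0.46020×0.25376 + 0.88782×0.96727×0.99071 = 0.199367 + 0.850784 = 1.050151.
Inverse-square distance factor (a/d)² = 0.9780² = 0.956484.
Q̄ = (S_0/π) × 0.956484 × [bracket] = (1361/π) × 0.956484 × 1.050151 = 435.1 W/m².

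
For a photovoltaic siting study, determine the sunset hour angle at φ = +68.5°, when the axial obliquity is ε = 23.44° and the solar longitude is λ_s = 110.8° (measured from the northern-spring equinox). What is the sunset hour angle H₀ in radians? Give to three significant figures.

H₀ = 3.14 rad

Solar declination: sin δ = sin ε · sin λ_s = sin 23.44° × sin 110.8° = 0.37186, so δ = +21.831°.
Sunrise equation: cos H₀ = −tan φ · tan δ = -1.0170 ≤ −1, so the Sun never sets (polar day) and H₀ = π.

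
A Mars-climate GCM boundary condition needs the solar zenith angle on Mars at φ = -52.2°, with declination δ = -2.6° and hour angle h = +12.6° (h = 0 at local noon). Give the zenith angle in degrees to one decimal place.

θ_z = 50.7°

cos θ_z = sin φ sin δ + cos φ cos δ cos h = 0.035844 + 0.597531 = 0.633375.
θ_z = arccos(0.633375) = 50.7°.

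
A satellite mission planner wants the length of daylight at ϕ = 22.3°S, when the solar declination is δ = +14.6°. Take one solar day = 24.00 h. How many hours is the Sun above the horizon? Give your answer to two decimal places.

11.18 h

cos h₀ = −tan ϕ · tan δ = −tan(-22.3°) × tan(+14.600°) = 0.1068, so h₀ = 1.4638 rad = 83.87°.
Daylight = 2h₀/(2π) × 24.00 h = (1.4638/π) × 24.00 = 11.18 h.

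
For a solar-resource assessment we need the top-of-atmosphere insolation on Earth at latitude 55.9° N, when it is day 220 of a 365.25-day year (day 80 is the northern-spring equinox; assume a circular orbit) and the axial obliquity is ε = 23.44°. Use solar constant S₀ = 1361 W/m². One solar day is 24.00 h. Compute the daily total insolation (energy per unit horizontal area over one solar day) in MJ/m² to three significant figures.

Solar longitude: λ_s = 360° × (220 − 80)/365.25 = 137.988°.
sin δ = sin 23.44° × sin 137.988° = 0.26624, so δ = +15.440°.
cos H₀ = −tan(+55.9°) tan(+15.440°) = -0.4080, H₀ = 1.9910 rad.
Bracket: H₀ sin φ sin δ + cos φ cos δ sin H₀ = 1.9910×0.82806×0.26624 + 0.56064×0.96391×0.91300 = 0.438941 + 0.493391 = 0.932332.
Q̄ = (S₀/π) × [bracket] = (1361/π) × 0.932332 = 403.90 W/m².
Daily total = Q̄ × 24.00 h × 3600 s/h = 403.90 × 24.00 × 3600 / 10⁶ = 34.90 MJ/m².

34.9 MJ/m²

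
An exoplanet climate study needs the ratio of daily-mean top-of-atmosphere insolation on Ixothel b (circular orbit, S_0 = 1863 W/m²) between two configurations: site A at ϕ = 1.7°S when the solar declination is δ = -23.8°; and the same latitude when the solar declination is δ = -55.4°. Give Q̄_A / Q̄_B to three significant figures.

— Configuration A (ϕ=-1.7°):
cos h₀ = −tan(-1.7°) tan(-23.800°) = -0.0131, h₀ = 1.5839 rad.
Bracket: h₀ sin ϕ sin δ + cos ϕ cos δ sin h₀ = 1.5839×-0.02967×-0.40355 + 0.99956×0.91496×0.99991 = 0.018965 + 0.914475 = 0.933440.
Q̄ = (S_0/π) × [bracket] = (1863/π) × 0.933440 = 553.54 W/m².
— Configuration B (ϕ=-1.7°):
cos h₀ = −tan(-1.7°) tan(-55.400°) = -0.0430, h₀ = 1.6138 rad.
Bracket: h₀ sin ϕ sin δ + cos ϕ cos δ sin h₀ = 1.6138×-0.02967×-0.82314 + 0.99956×0.56784×0.99907 = 0.039413 + 0.567062 = 0.606475.
Q̄ = (S_0/π) × [bracket] = (1863/π) × 0.606475 = 359.65 W/m².
Ratio Q̄_A / Q̄_B = 553.54 / 359.65 = 1.539.

Q̄_A / Q̄_B ≈ 1.54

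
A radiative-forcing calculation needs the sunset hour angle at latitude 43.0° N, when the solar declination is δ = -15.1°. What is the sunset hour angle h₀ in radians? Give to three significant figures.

h₀ = 1.32 rad

cos h₀ = −tan ϕ · tan δ = −tan(+43.0°) × tan(-15.100°) = 0.2516, so h₀ = 1.3165 rad = 75.43°.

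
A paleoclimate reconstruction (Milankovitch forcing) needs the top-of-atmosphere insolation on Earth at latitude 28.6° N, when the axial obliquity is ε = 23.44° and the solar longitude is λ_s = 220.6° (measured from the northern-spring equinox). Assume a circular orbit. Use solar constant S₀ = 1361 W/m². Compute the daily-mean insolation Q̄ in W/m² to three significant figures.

Q̄ ≈ 287 W/m²

Solar declination: sin δ = sin ε · sin λ_s = sin 23.44° × sin 220.6° = -0.25887, so δ = -15.003°.
cos H₀ = −tan(+28.6°) tan(-15.003°) = 0.1461, H₀ = 1.4241 rad.
Bracket: H₀ sin φ sin δ + cos φ cos δ sin H₀ = 1.4241×0.47869×-0.25887 + 0.87798×0.96591×0.98927 = -0.176472 + 0.838950 = 0.662478.
Q̄ = (S₀/π) × [bracket] = (1361/π) × 0.662478 = 287.0 W/m².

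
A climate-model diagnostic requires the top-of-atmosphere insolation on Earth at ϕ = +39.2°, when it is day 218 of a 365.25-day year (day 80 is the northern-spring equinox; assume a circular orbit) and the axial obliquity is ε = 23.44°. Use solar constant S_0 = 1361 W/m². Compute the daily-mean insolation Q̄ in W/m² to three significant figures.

Q̄ ≈ 450 W/m²

Solar longitude: L_s = 360° × (218 − 80)/365.25 = 136.016°.
sin δ = sin 23.44° × sin 136.016° = 0.27625, so δ = +16.036°.
cos h₀ = −tan(+39.2°) tan(+16.036°) = -0.2344, h₀ = 1.8074 rad.
Bracket: h₀ sin ϕ sin δ + cos ϕ cos δ sin h₀ = 1.8074×0.63203×0.27625 + 0.77494×0.96109×0.97213 = 0.315569 + 0.724030 = 1.039599.
Q̄ = (S_0/π) × [bracket] = (1361/π) × 1.039599 = 450.4 W/m².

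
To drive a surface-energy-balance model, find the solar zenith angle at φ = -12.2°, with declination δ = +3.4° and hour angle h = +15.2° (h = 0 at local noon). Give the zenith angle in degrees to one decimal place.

cos θ_z = sin φ sin δ + cos φ cos δ cos h = -0.012533 + 0.941562 = 0.929029.
θ_z = arccos(0.929029) = 21.7°.

θ_z = 21.7°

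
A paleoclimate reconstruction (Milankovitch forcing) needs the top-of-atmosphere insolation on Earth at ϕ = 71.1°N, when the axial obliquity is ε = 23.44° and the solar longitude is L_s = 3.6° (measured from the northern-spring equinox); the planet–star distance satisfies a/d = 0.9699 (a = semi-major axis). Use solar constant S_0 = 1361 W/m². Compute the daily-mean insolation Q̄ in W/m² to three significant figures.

Solar declination: sin δ = sin ε · sin L_s = sin 23.44° × sin 3.6° = 0.02498, so δ = +1.431°.
cos h₀ = −tan(+71.1°) tan(+1.431°) = -0.0730, h₀ = 1.6438 rad.
Bracket: h₀ sin ϕ sin δ + cos ϕ cos δ sin h₀ = 1.6438×0.94609×0.02498 + 0.32392×0.99969×0.99733 = 0.038848 + 0.322955 = 0.361803.
Inverse-square distance factor (a/d)² = 0.9699² = 0.940706.
Q̄ = (S_0/π) × 0.940706 × [bracket] = (1361/π) × 0.940706 × 0.361803 = 147.4 W/m².

Q̄ ≈ 147 W/m²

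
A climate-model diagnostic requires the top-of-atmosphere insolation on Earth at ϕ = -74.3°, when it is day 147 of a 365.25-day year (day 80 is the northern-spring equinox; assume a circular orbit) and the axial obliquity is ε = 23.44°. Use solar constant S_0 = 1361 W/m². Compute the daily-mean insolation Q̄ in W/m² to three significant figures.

Q̄ ≈ 0.00 W/m²

Solar longitude: L_s = 360° × (147 − 80)/365.25 = 66.037°.
sin δ = sin 23.44° × sin 66.037° = 0.36350, so δ = +21.315°.
cos h₀ = −tan(-74.3°) tan(+21.315°) = 1.3882 ≥ 1 ⇒ polar night, h₀ = 0 and Q̄ = 0.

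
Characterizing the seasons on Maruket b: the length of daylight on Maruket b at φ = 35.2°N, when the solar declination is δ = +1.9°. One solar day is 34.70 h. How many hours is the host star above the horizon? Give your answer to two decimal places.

17.61 h

cos H₀ = −tan φ · tan δ = −tan(+35.2°) × tan(+1.900°) = -0.0234, so H₀ = 1.5942 rad = 91.34°.
Daylight = 2H₀/(2π) × 34.70 h = (1.5942/π) × 34.70 = 17.61 h.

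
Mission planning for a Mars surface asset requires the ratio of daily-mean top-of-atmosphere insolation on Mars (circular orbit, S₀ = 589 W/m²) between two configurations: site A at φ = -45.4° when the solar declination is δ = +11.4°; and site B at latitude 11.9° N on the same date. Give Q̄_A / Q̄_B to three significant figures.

— Configuration A (φ=-45.4°):
cos H₀ = −tan(-45.4°) tan(+11.400°) = 0.2045, H₀ = 1.3649 rad.
Bracket: H₀ sin φ sin δ + cos φ cos δ sin H₀ = 1.3649×-0.71203×0.19766 + 0.70215×0.98027×0.97887 = -0.192096 + 0.673753 = 0.481657.
Q̄ = (S₀/π) × [bracket] = (589/π) × 0.481657 = 90.303 W/m².
— Configuration B (φ=+11.9°):
cos H₀ = −tan(+11.9°) tan(+11.400°) = -0.0425, H₀ = 1.6133 rad.
Bracket: H₀ sin φ sin δ + cos φ cos δ sin H₀ = 1.6133×0.20620×0.19766 + 0.97851×0.98027×0.99910 = 0.065754 + 0.958341 = 1.024095.
Q̄ = (S₀/π) × [bracket] = (589/π) × 1.024095 = 192.00 W/m².
Ratio Q̄_A / Q̄_B = 90.303 / 192.00 = 0.4703.

Q̄_A / Q̄_B ≈ 0.470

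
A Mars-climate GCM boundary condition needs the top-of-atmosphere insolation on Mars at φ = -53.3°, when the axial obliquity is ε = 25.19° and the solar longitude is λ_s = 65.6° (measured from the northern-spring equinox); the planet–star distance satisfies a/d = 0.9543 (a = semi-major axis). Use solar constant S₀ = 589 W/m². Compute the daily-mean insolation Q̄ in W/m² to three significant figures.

Solar declination: sin δ = sin ε · sin λ_s = sin 25.19° × sin 65.6° = 0.38761, so δ = +22.806°.
cos H₀ = −tan(-53.3°) tan(+22.806°) = 0.5641, H₀ = 0.9714 rad.
Bracket: H₀ sin φ sin δ + cos φ cos δ sin H₀ = 0.9714×-0.80178×0.38761 + 0.59763×0.92182×0.82570 = -0.301890 + 0.454884 = 0.152994.
Inverse-square distance factor (a/d)² = 0.9543² = 0.910688.
Q̄ = (S₀/π) × 0.910688 × [bracket] = (589/π) × 0.910688 × 0.152994 = 26.12 W/m².

Q̄ ≈ 26.1 W/m²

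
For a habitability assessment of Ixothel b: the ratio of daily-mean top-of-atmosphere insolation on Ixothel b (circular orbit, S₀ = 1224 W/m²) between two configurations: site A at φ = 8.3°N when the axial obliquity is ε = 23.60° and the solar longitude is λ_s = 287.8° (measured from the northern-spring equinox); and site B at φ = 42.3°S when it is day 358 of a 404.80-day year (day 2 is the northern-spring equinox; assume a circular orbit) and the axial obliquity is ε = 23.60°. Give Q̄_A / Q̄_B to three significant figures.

Q̄_A / Q̄_B ≈ 0.809

— Configuration A (φ=+8.3°):
Solar declination: sin δ = sin ε · sin λ_s = sin 23.60° × sin 287.8° = -0.38118, so δ = -22.407°.
cos H₀ = −tan(+8.3°) tan(-22.407°) = 0.0602, H₀ = 1.5106 rad.
Bracket: H₀ sin φ sin δ + cos φ cos δ sin H₀ = 1.5106×0.14436×-0.38118 + 0.98953×0.92450×0.99819 = -0.083124 + 0.913165 = 0.830041.
Q̄ = (S₀/π) × [bracket] = (1224/π) × 0.830041 = 323.39 W/m².
— Configuration B (φ=-42.3°):
Solar longitude: λ_s = 360° × (358 − 2)/404.80 = 316.601°.
sin δ = sin 23.60° × sin 316.601° = -0.27507, so δ = -15.966°.
cos H₀ = −tan(-42.3°) tan(-15.966°) = -0.2603, H₀ = 1.8342 rad.
Bracket: H₀ sin φ sin δ + cos φ cos δ sin H₀ = 1.8342×-0.67301×-0.27507 + 0.73963×0.96142×0.96552 = 0.339556 + 0.686577 = 1.026133.
Q̄ = (S₀/π) × [bracket] = (1224/π) × 1.026133 = 399.79 W/m².
Ratio Q̄_A / Q̄_B = 323.39 / 399.79 = 0.8089.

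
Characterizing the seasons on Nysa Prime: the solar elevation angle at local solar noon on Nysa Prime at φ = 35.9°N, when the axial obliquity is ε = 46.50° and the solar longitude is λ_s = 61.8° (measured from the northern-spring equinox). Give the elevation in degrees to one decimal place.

86.2°

Solar declination: sin δ = sin ε · sin λ_s = sin 46.50° × sin 61.8° = 0.63927, so δ = +39.738°.
At local noon the hour angle is zero, so the zenith angle equals |φ − δ| = |+35.9° − (+39.738°)| = 3.838°.
Elevation = 90° − 3.838° = 86.2°.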